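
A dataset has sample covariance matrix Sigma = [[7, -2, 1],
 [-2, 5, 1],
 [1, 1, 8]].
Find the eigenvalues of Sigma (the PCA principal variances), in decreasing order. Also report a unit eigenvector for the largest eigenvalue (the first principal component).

Step 1 — characteristic polynomial p(λ) = det(λI - Sigma) = λ³ - tr·λ² + c_1·λ - det, where tr = trace, c_1 = sum of the principal 2×2 minors, det = det(Sigma):
  tr = 7 + 5 + 8 = 20,
  c_1 = (7·5 - (-2)²) + (7·8 - (1)²) + (5·8 - (1)²) = 31 + 55 + 39 = 125,
  det = 7·(5·8 - (1)²) - (-2)·((-2)·8 - (1)·(1)) + (1)·((-2)·(1) - 5·(1)) = 7·(39) - (-2)·(-17) + (1)·(-7) = 232.
  So p(λ) = λ³ - 20λ² + 125λ - 232.
Step 2 — look for an integer root (rational root theorem: any rational root is an integer divisor of 232). Testing λ = 8:
  p(8) = 512 - 1280 + 1000 - 232 = 0  ✓
  Dividing out (λ - 8): p(λ) = (λ - 8)(λ² - 12λ + 29).
Step 3 — remaining eigenvalues from the quadratic λ² - 12λ + 29 = 0:
  Δ = 12² - 4·29 = 144 - 116 = 28,  λ = (12 ± √28)/2 = (12 ± 5.2915)/2 ≈ 8.6458 or 3.3542.
  Sorted: λ_1 = 8.6458,  λ_2 = 8,  λ_3 = 3.3542  (check: sum = 20 = tr ✓).

Step 4 — unit eigenvector for λ_1 ≈ 8.6458: v spans the null space of (Sigma - λ_1 I), whose rows are
  r_1 = (-1.6458, -2, 1),  r_2 = (-2, -3.6458, 1),  r_3 = (1, 1, -0.6458).
  v is orthogonal to every row, so take v ∝ r_1 × r_2 = ((-2)·(1) - (1)·(-3.6458), (1)·(-2) - (-1.6458)·(1), (-1.6458)·(-3.6458) - (-2)·(-2)) ≈ (1.6458, -0.3542, 2).
  Let u = (1.6458, -0.3542, 2).
  ||u|| = √((1.6458)² + (-0.3542)² + (2)²) = √(6.834) ≈ 2.6142,  v_1 = u/||u|| ≈ (0.6295, -0.1355, 0.7651) (||v_1|| = 1).

λ_1 = 8.6458,  λ_2 = 8,  λ_3 = 3.3542;  v_1 ≈ (0.6295, -0.1355, 0.7651)


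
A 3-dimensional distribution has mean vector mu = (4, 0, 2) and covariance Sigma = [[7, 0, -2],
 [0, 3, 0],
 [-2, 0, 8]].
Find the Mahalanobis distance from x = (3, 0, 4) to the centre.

Step 1 — centre the observation: (x - mu) = (-1, 0, 2).

Step 2 — invert Sigma (cofactor / det for 3×3, or solve directly):
  Sigma^{-1} = [[0.1538, 0, 0.0385],
 [0, 0.3333, 0],
 [0.0385, 0, 0.1346]].

Step 3 — form the quadratic (x - mu)^T · Sigma^{-1} · (x - mu):
  Sigma^{-1} · (x - mu) = (-0.0769, 0, 0.2308).
  (x - mu)^T · [Sigma^{-1} · (x - mu)] = (-1)·(-0.0769) + (0)·(0) + (2)·(0.2308) = 0.5385.

Step 4 — take square root: d = √(0.5385) ≈ 0.7338.

d(x, mu) = √(0.5385) ≈ 0.7338


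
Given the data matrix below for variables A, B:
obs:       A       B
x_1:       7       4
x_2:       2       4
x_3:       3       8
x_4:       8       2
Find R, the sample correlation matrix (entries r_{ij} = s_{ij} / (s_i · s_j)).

Step 1 — column means:
  mean(A) = (7 + 2 + 3 + 8) / 4 = 20/4 = 5
  mean(B) = (4 + 4 + 8 + 2) / 4 = 18/4 = 4.5

Step 2 — sample variances and covariances s[i,j] = (1/(n-1)) · Σ_k (x_{k,i} - mean_i) · (x_{k,j} - mean_j), with n-1 = 3:
  s[A,A] = ((2)·(2) + (-3)·(-3) + (-2)·(-2) + (3)·(3)) / 3 = 26/3 = 8.6667
  s[A,B] = ((2)·(-0.5) + (-3)·(-0.5) + (-2)·(3.5) + (3)·(-2.5)) / 3 = -14/3 = -4.6667
  s[B,B] = ((-0.5)·(-0.5) + (-0.5)·(-0.5) + (3.5)·(3.5) + (-2.5)·(-2.5)) / 3 = 19/3 = 6.3333
  Sample standard deviations s_i = √(s[i,i]):
  s(A) = √(8.6667) = 2.9439
  s(B) = √(6.3333) = 2.5166

Step 3 — r_{ij} = s_{ij} / (s_i · s_j):
  r[A,A] = 1 (diagonal).
  r[A,B] = -4.6667 / (2.9439 · 2.5166) = -4.6667 / 7.4087 = -0.6299
  r[B,B] = 1 (diagonal).

R is symmetric with unit diagonal. Assembling:

R = [[1, -0.6299],
 [-0.6299, 1]]


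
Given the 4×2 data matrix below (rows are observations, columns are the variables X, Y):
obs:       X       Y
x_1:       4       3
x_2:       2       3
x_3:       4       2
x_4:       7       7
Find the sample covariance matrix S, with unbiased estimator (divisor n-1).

Step 1 — column means:
  mean(X) = (4 + 2 + 4 + 7) / 4 = 17/4 = 4.25
  mean(Y) = (3 + 3 + 2 + 7) / 4 = 15/4 = 3.75

Step 2 — sample covariance S[i,j] = (1/(n-1)) · Σ_k (x_{k,i} - mean_i) · (x_{k,j} - mean_j), with n-1 = 3.
  S[X,X] = ((-0.25)·(-0.25) + (-2.25)·(-2.25) + (-0.25)·(-0.25) + (2.75)·(2.75)) / 3 = 12.75/3 = 4.25
  S[X,Y] = ((-0.25)·(-0.75) + (-2.25)·(-0.75) + (-0.25)·(-1.75) + (2.75)·(3.25)) / 3 = 11.25/3 = 3.75
  S[Y,Y] = ((-0.75)·(-0.75) + (-0.75)·(-0.75) + (-1.75)·(-1.75) + (3.25)·(3.25)) / 3 = 14.75/3 = 4.9167

S is symmetric (S[j,i] = S[i,j]). Assembling:

S = [[4.25, 3.75],
 [3.75, 4.9167]]


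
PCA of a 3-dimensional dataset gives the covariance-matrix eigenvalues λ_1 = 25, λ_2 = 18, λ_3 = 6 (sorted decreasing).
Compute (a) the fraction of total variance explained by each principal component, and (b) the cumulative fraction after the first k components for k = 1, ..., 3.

Step 1 — total variance = trace(Sigma) = Σ λ_i = 25 + 18 + 6 = 49.

Step 2 — fraction explained by component i = λ_i / Σ λ:
  PC1: 25/49 = 0.5102
  PC2: 18/49 = 0.3673
  PC3: 6/49 = 0.1224

Step 3 — cumulative fraction after k components = (λ_1 + ... + λ_k) / Σ λ:
  k = 1: 25/49 = 0.5102
  k = 2: (25 + 18)/49 = 43/49 = 0.8776
  k = 3: (25 + 18 + 6)/49 = 49/49 = 1

Summary (fraction, with percent):

explained: PC1 0.5102 (51.02%), PC2 0.3673 (36.73%), PC3 0.1224 (12.24%);  cumulative: 0.5102, 0.8776, 1


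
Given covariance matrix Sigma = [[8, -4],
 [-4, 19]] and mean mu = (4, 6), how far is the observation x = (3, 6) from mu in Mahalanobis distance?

Step 1 — centre the observation: (x - mu) = (-1, 0).

Step 2 — invert Sigma. det(Sigma) = 8·19 - (-4)² = 136.
  Sigma^{-1} = (1/det) · [[d, -b], [-b, a]] = [[0.1397, 0.0294],
 [0.0294, 0.0588]].

Step 3 — form the quadratic (x - mu)^T · Sigma^{-1} · (x - mu):
  Sigma^{-1} · (x - mu) = (-0.1397, -0.0294).
  (x - mu)^T · [Sigma^{-1} · (x - mu)] = (-1)·(-0.1397) + (0)·(-0.0294) = 0.1397.

Step 4 — take square root: d = √(0.1397) ≈ 0.3738.

d(x, mu) = √(0.1397) ≈ 0.3738


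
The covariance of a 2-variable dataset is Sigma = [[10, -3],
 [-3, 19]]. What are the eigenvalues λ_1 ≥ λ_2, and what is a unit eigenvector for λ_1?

Step 1 — characteristic polynomial of 2×2 Sigma:
  det(Sigma - λI) = λ² - trace · λ + det = 0.
  trace = 10 + 19 = 29, det = 10·19 - (-3)² = 181.
Step 2 — discriminant:
  Δ = trace² - 4·det = 841 - 724 = 117.
Step 3 — eigenvalues:
  λ = (trace ± √Δ)/2 = (29 ± 10.8167)/2,
  λ_1 = 19.9083,  λ_2 = 9.0917.

Step 4 — unit eigenvector for λ_1: solve (Sigma - λ_1 I)v = 0. First row:
  (10 - 19.9083)·v_x + (-3)·v_y = 0, i.e. (-9.9083)·v_x + (-3)·v_y = 0,
  so v ∝ (b, λ_1 - a) = (-3, 9.9083); multiply by -1 so the first entry is positive: u = (3, -9.9083).
  ||u|| = √((3)² + (-9.9083)²) = √(107.1749) ≈ 10.3525,
  v_1 = u/||u|| ≈ (0.2898, -0.9571) (||v_1|| = 1).

λ_1 = 19.9083,  λ_2 = 9.0917;  v_1 ≈ (0.2898, -0.9571)


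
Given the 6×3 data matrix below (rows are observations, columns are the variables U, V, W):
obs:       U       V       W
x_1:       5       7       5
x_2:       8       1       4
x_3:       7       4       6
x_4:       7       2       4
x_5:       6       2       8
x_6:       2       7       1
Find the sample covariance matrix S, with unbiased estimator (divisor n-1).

Step 1 — column means:
  mean(U) = (5 + 8 + 7 + 7 + 6 + 2) / 6 = 35/6 = 5.8333
  mean(V) = (7 + 1 + 4 + 2 + 2 + 7) / 6 = 23/6 = 3.8333
  mean(W) = (5 + 4 + 6 + 4 + 8 + 1) / 6 = 28/6 = 4.6667

Step 2 — sample covariance S[i,j] = (1/(n-1)) · Σ_k (x_{k,i} - mean_i) · (x_{k,j} - mean_j), with n-1 = 5.
  S[U,U] = ((-0.8333)·(-0.8333) + (2.1667)·(2.1667) + (1.1667)·(1.1667) + (1.1667)·(1.1667) + (0.1667)·(0.1667) + (-3.8333)·(-3.8333)) / 5 = 22.8333/5 = 4.5667
  S[U,V] = ((-0.8333)·(3.1667) + (2.1667)·(-2.8333) + (1.1667)·(0.1667) + (1.1667)·(-1.8333) + (0.1667)·(-1.8333) + (-3.8333)·(3.1667)) / 5 = -23.1667/5 = -4.6333
  S[U,W] = ((-0.8333)·(0.3333) + (2.1667)·(-0.6667) + (1.1667)·(1.3333) + (1.1667)·(-0.6667) + (0.1667)·(3.3333) + (-3.8333)·(-3.6667)) / 5 = 13.6667/5 = 2.7333
  S[V,V] = ((3.1667)·(3.1667) + (-2.8333)·(-2.8333) + (0.1667)·(0.1667) + (-1.8333)·(-1.8333) + (-1.8333)·(-1.8333) + (3.1667)·(3.1667)) / 5 = 34.8333/5 = 6.9667
  S[V,W] = ((3.1667)·(0.3333) + (-2.8333)·(-0.6667) + (0.1667)·(1.3333) + (-1.8333)·(-0.6667) + (-1.8333)·(3.3333) + (3.1667)·(-3.6667)) / 5 = -13.3333/5 = -2.6667
  S[W,W] = ((0.3333)·(0.3333) + (-0.6667)·(-0.6667) + (1.3333)·(1.3333) + (-0.6667)·(-0.6667) + (3.3333)·(3.3333) + (-3.6667)·(-3.6667)) / 5 = 27.3333/5 = 5.4667

S is symmetric (S[j,i] = S[i,j]). Assembling:

S = [[4.5667, -4.6333, 2.7333],
 [-4.6333, 6.9667, -2.6667],
 [2.7333, -2.6667, 5.4667]]


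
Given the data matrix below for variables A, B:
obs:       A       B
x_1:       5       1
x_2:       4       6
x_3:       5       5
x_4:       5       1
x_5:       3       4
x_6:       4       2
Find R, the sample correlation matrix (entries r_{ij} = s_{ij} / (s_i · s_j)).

Step 1 — column means:
  mean(A) = (5 + 4 + 5 + 5 + 3 + 4) / 6 = 26/6 = 4.3333
  mean(B) = (1 + 6 + 5 + 1 + 4 + 2) / 6 = 19/6 = 3.1667

Step 2 — sample variances and covariances s[i,j] = (1/(n-1)) · Σ_k (x_{k,i} - mean_i) · (x_{k,j} - mean_j), with n-1 = 5:
  s[A,A] = ((0.6667)·(0.6667) + (-0.3333)·(-0.3333) + (0.6667)·(0.6667) + (0.6667)·(0.6667) + (-1.3333)·(-1.3333) + (-0.3333)·(-0.3333)) / 5 = 3.3333/5 = 0.6667
  s[A,B] = ((0.6667)·(-2.1667) + (-0.3333)·(2.8333) + (0.6667)·(1.8333) + (0.6667)·(-2.1667) + (-1.3333)·(0.8333) + (-0.3333)·(-1.1667)) / 5 = -3.3333/5 = -0.6667
  s[B,B] = ((-2.1667)·(-2.1667) + (2.8333)·(2.8333) + (1.8333)·(1.8333) + (-2.1667)·(-2.1667) + (0.8333)·(0.8333) + (-1.1667)·(-1.1667)) / 5 = 22.8333/5 = 4.5667
  Sample standard deviations s_i = √(s[i,i]):
  s(A) = √(0.6667) = 0.8165
  s(B) = √(4.5667) = 2.137

Step 3 — r_{ij} = s_{ij} / (s_i · s_j):
  r[A,A] = 1 (diagonal).
  r[A,B] = -0.6667 / (0.8165 · 2.137) = -0.6667 / 1.7448 = -0.3821
  r[B,B] = 1 (diagonal).

R is symmetric with unit diagonal. Assembling:

R = [[1, -0.3821],
 [-0.3821, 1]]


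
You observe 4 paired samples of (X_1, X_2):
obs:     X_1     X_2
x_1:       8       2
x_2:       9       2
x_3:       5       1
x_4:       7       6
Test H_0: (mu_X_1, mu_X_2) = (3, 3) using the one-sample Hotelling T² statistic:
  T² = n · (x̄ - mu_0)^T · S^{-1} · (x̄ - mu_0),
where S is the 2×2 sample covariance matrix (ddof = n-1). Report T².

Step 1 — sample mean vector:
  mean(X_1) = (8 + 9 + 5 + 7) / 4 = 29/4 = 7.25
  mean(X_2) = (2 + 2 + 1 + 6) / 4 = 11/4 = 2.75
  x̄ = (7.25, 2.75),  deviation x̄ - mu_0 = (7.25, 2.75) - (3, 3) = (4.25, -0.25).

Step 2 — sample covariance matrix, S[i,j] = (1/(n-1)) · Σ_k (x_{k,i} - mean_i) · (x_{k,j} - mean_j), divisor n-1 = 3:
  S[X_1,X_1] = ((0.75)·(0.75) + (1.75)·(1.75) + (-2.25)·(-2.25) + (-0.25)·(-0.25)) / 3 = 8.75/3 = 2.9167
  S[X_1,X_2] = ((0.75)·(-0.75) + (1.75)·(-0.75) + (-2.25)·(-1.75) + (-0.25)·(3.25)) / 3 = 1.25/3 = 0.4167
  S[X_2,X_2] = ((-0.75)·(-0.75) + (-0.75)·(-0.75) + (-1.75)·(-1.75) + (3.25)·(3.25)) / 3 = 14.75/3 = 4.9167
  S = [[2.9167, 0.4167],
 [0.4167, 4.9167]].

Step 3 — invert S. det(S) = 2.9167·4.9167 - (0.4167)² = 14.1667.
  S^{-1} = (1/det) · [[d, -b], [-b, a]] = [[0.3471, -0.0294],
 [-0.0294, 0.2059]].

Step 4 — quadratic form (x̄ - mu_0)^T · S^{-1} · (x̄ - mu_0):
  S^{-1} · (x̄ - mu_0) = (1.4824, -0.1765),
  (x̄ - mu_0)^T · [...] = (4.25)·(1.4824) + (-0.25)·(-0.1765) = 6.3441.

Step 5 — scale by n: T² = 4 · 6.3441 = 25.3765.

T² ≈ 25.3765


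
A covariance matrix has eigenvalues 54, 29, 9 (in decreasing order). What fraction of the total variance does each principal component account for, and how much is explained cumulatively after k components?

Step 1 — total variance = trace(Sigma) = Σ λ_i = 54 + 29 + 9 = 92.

Step 2 — fraction explained by component i = λ_i / Σ λ:
  PC1: 54/92 = 0.587
  PC2: 29/92 = 0.3152
  PC3: 9/92 = 0.0978

Step 3 — cumulative fraction after k components = (λ_1 + ... + λ_k) / Σ λ:
  k = 1: 54/92 = 0.587
  k = 2: (54 + 29)/92 = 83/92 = 0.9022
  k = 3: (54 + 29 + 9)/92 = 92/92 = 1

Summary (fraction, with percent):

explained: PC1 0.587 (58.7%), PC2 0.3152 (31.52%), PC3 0.0978 (9.78%);  cumulative: 0.587, 0.9022, 1


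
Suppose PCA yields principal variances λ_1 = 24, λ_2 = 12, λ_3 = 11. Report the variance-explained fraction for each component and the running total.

Step 1 — total variance = trace(Sigma) = Σ λ_i = 24 + 12 + 11 = 47.

Step 2 — fraction explained by component i = λ_i / Σ λ:
  PC1: 24/47 = 0.5106
  PC2: 12/47 = 0.2553
  PC3: 11/47 = 0.234

Step 3 — cumulative fraction after k components = (λ_1 + ... + λ_k) / Σ λ:
  k = 1: 24/47 = 0.5106
  k = 2: (24 + 12)/47 = 36/47 = 0.766
  k = 3: (24 + 12 + 11)/47 = 47/47 = 1

Summary (fraction, with percent):

explained: PC1 0.5106 (51.06%), PC2 0.2553 (25.53%), PC3 0.234 (23.4%);  cumulative: 0.5106, 0.766, 1


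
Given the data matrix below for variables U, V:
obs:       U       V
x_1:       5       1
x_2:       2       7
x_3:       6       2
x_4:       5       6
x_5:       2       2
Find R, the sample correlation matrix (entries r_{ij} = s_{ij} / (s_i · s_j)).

Step 1 — column means:
  mean(U) = (5 + 2 + 6 + 5 + 2) / 5 = 20/5 = 4
  mean(V) = (1 + 7 + 2 + 6 + 2) / 5 = 18/5 = 3.6

Step 2 — sample variances and covariances s[i,j] = (1/(n-1)) · Σ_k (x_{k,i} - mean_i) · (x_{k,j} - mean_j), with n-1 = 4:
  s[U,U] = ((1)·(1) + (-2)·(-2) + (2)·(2) + (1)·(1) + (-2)·(-2)) / 4 = 14/4 = 3.5
  s[U,V] = ((1)·(-2.6) + (-2)·(3.4) + (2)·(-1.6) + (1)·(2.4) + (-2)·(-1.6)) / 4 = -7/4 = -1.75
  s[V,V] = ((-2.6)·(-2.6) + (3.4)·(3.4) + (-1.6)·(-1.6) + (2.4)·(2.4) + (-1.6)·(-1.6)) / 4 = 29.2/4 = 7.3
  Sample standard deviations s_i = √(s[i,i]):
  s(U) = √(3.5) = 1.8708
  s(V) = √(7.3) = 2.7019

Step 3 — r_{ij} = s_{ij} / (s_i · s_j):
  r[U,U] = 1 (diagonal).
  r[U,V] = -1.75 / (1.8708 · 2.7019) = -1.75 / 5.0547 = -0.3462
  r[V,V] = 1 (diagonal).

R is symmetric with unit diagonal. Assembling:

R = [[1, -0.3462],
 [-0.3462, 1]]


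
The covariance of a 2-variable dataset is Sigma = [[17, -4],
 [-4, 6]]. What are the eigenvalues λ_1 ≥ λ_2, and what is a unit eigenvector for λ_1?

Step 1 — characteristic polynomial of 2×2 Sigma:
  det(Sigma - λI) = λ² - trace · λ + det = 0.
  trace = 17 + 6 = 23, det = 17·6 - (-4)² = 86.
Step 2 — discriminant:
  Δ = trace² - 4·det = 529 - 344 = 185.
Step 3 — eigenvalues:
  λ = (trace ± √Δ)/2 = (23 ± 13.6015)/2,
  λ_1 = 18.3007,  λ_2 = 4.6993.

Step 4 — unit eigenvector for λ_1: solve (Sigma - λ_1 I)v = 0. First row:
  (17 - 18.3007)·v_x + (-4)·v_y = 0, i.e. (-1.3007)·v_x + (-4)·v_y = 0,
  so v ∝ (b, λ_1 - a) = (-4, 1.3007); multiply by -1 so the first entry is positive: u = (4, -1.3007).
  ||u|| = √((4)² + (-1.3007)²) = √(17.6919) ≈ 4.2062,
  v_1 = u/||u|| ≈ (0.951, -0.3092) (||v_1|| = 1).

λ_1 = 18.3007,  λ_2 = 4.6993;  v_1 ≈ (0.951, -0.3092)


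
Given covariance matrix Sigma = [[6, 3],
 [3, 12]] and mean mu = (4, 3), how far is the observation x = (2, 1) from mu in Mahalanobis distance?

Step 1 — centre the observation: (x - mu) = (-2, -2).

Step 2 — invert Sigma. det(Sigma) = 6·12 - (3)² = 63.
  Sigma^{-1} = (1/det) · [[d, -b], [-b, a]] = [[0.1905, -0.0476],
 [-0.0476, 0.0952]].

Step 3 — form the quadratic (x - mu)^T · Sigma^{-1} · (x - mu):
  Sigma^{-1} · (x - mu) = (-0.2857, -0.0952).
  (x - mu)^T · [Sigma^{-1} · (x - mu)] = (-2)·(-0.2857) + (-2)·(-0.0952) = 0.7619.

Step 4 — take square root: d = √(0.7619) ≈ 0.8729.

d(x, mu) = √(0.7619) ≈ 0.8729


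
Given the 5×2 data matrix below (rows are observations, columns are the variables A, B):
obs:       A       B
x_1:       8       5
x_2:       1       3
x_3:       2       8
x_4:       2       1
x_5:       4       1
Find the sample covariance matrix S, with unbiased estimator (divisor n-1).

Step 1 — column means:
  mean(A) = (8 + 1 + 2 + 2 + 4) / 5 = 17/5 = 3.4
  mean(B) = (5 + 3 + 8 + 1 + 1) / 5 = 18/5 = 3.6

Step 2 — sample covariance S[i,j] = (1/(n-1)) · Σ_k (x_{k,i} - mean_i) · (x_{k,j} - mean_j), with n-1 = 4.
  S[A,A] = ((4.6)·(4.6) + (-2.4)·(-2.4) + (-1.4)·(-1.4) + (-1.4)·(-1.4) + (0.6)·(0.6)) / 4 = 31.2/4 = 7.8
  S[A,B] = ((4.6)·(1.4) + (-2.4)·(-0.6) + (-1.4)·(4.4) + (-1.4)·(-2.6) + (0.6)·(-2.6)) / 4 = 3.8/4 = 0.95
  S[B,B] = ((1.4)·(1.4) + (-0.6)·(-0.6) + (4.4)·(4.4) + (-2.6)·(-2.6) + (-2.6)·(-2.6)) / 4 = 35.2/4 = 8.8

S is symmetric (S[j,i] = S[i,j]). Assembling:

S = [[7.8, 0.95],
 [0.95, 8.8]]


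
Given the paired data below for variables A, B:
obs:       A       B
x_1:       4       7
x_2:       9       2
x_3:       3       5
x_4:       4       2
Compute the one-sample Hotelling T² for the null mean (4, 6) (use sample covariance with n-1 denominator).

Step 1 — sample mean vector:
  mean(A) = (4 + 9 + 3 + 4) / 4 = 20/4 = 5
  mean(B) = (7 + 2 + 5 + 2) / 4 = 16/4 = 4
  x̄ = (5, 4),  deviation x̄ - mu_0 = (5, 4) - (4, 6) = (1, -2).

Step 2 — sample covariance matrix, S[i,j] = (1/(n-1)) · Σ_k (x_{k,i} - mean_i) · (x_{k,j} - mean_j), divisor n-1 = 3:
  S[A,A] = ((-1)·(-1) + (4)·(4) + (-2)·(-2) + (-1)·(-1)) / 3 = 22/3 = 7.3333
  S[A,B] = ((-1)·(3) + (4)·(-2) + (-2)·(1) + (-1)·(-2)) / 3 = -11/3 = -3.6667
  S[B,B] = ((3)·(3) + (-2)·(-2) + (1)·(1) + (-2)·(-2)) / 3 = 18/3 = 6
  S = [[7.3333, -3.6667],
 [-3.6667, 6]].

Step 3 — invert S. det(S) = 7.3333·6 - (-3.6667)² = 30.5556.
  S^{-1} = (1/det) · [[d, -b], [-b, a]] = [[0.1964, 0.12],
 [0.12, 0.24]].

Step 4 — quadratic form (x̄ - mu_0)^T · S^{-1} · (x̄ - mu_0):
  S^{-1} · (x̄ - mu_0) = (-0.0436, -0.36),
  (x̄ - mu_0)^T · [...] = (1)·(-0.0436) + (-2)·(-0.36) = 0.6764.

Step 5 — scale by n: T² = 4 · 0.6764 = 2.7055.

T² ≈ 2.7055


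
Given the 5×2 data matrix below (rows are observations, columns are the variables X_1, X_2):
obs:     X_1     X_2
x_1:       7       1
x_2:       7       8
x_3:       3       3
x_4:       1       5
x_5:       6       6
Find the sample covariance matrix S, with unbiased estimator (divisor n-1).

Step 1 — column means:
  mean(X_1) = (7 + 7 + 3 + 1 + 6) / 5 = 24/5 = 4.8
  mean(X_2) = (1 + 8 + 3 + 5 + 6) / 5 = 23/5 = 4.6

Step 2 — sample covariance S[i,j] = (1/(n-1)) · Σ_k (x_{k,i} - mean_i) · (x_{k,j} - mean_j), with n-1 = 4.
  S[X_1,X_1] = ((2.2)·(2.2) + (2.2)·(2.2) + (-1.8)·(-1.8) + (-3.8)·(-3.8) + (1.2)·(1.2)) / 4 = 28.8/4 = 7.2
  S[X_1,X_2] = ((2.2)·(-3.6) + (2.2)·(3.4) + (-1.8)·(-1.6) + (-3.8)·(0.4) + (1.2)·(1.4)) / 4 = 2.6/4 = 0.65
  S[X_2,X_2] = ((-3.6)·(-3.6) + (3.4)·(3.4) + (-1.6)·(-1.6) + (0.4)·(0.4) + (1.4)·(1.4)) / 4 = 29.2/4 = 7.3

S is symmetric (S[j,i] = S[i,j]). Assembling:

S = [[7.2, 0.65],
 [0.65, 7.3]]


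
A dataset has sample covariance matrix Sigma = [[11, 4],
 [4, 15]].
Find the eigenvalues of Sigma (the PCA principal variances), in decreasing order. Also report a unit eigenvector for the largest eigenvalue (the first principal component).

Step 1 — characteristic polynomial of 2×2 Sigma:
  det(Sigma - λI) = λ² - trace · λ + det = 0.
  trace = 11 + 15 = 26, det = 11·15 - (4)² = 149.
Step 2 — discriminant:
  Δ = trace² - 4·det = 676 - 596 = 80.
Step 3 — eigenvalues:
  λ = (trace ± √Δ)/2 = (26 ± 8.9443)/2,
  λ_1 = 17.4721,  λ_2 = 8.5279.

Step 4 — unit eigenvector for λ_1: solve (Sigma - λ_1 I)v = 0. First row:
  (11 - 17.4721)·v_x + (4)·v_y = 0, i.e. (-6.4721)·v_x + (4)·v_y = 0,
  so v ∝ (b, λ_1 - a) = (4, 6.4721) = u.
  ||u|| = √((4)² + (6.4721)²) = √(57.8885) ≈ 7.6085,
  v_1 = u/||u|| ≈ (0.5257, 0.8507) (||v_1|| = 1).

λ_1 = 17.4721,  λ_2 = 8.5279;  v_1 ≈ (0.5257, 0.8507)


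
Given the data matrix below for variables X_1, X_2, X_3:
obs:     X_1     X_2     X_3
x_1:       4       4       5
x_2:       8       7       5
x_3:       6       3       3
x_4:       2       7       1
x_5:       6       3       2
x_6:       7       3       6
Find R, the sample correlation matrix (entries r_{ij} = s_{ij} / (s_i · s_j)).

Step 1 — column means:
  mean(X_1) = (4 + 8 + 6 + 2 + 6 + 7) / 6 = 33/6 = 5.5
  mean(X_2) = (4 + 7 + 3 + 7 + 3 + 3) / 6 = 27/6 = 4.5
  mean(X_3) = (5 + 5 + 3 + 1 + 2 + 6) / 6 = 22/6 = 3.6667

Step 2 — sample variances and covariances s[i,j] = (1/(n-1)) · Σ_k (x_{k,i} - mean_i) · (x_{k,j} - mean_j), with n-1 = 5:
  s[X_1,X_1] = ((-1.5)·(-1.5) + (2.5)·(2.5) + (0.5)·(0.5) + (-3.5)·(-3.5) + (0.5)·(0.5) + (1.5)·(1.5)) / 5 = 23.5/5 = 4.7
  s[X_1,X_2] = ((-1.5)·(-0.5) + (2.5)·(2.5) + (0.5)·(-1.5) + (-3.5)·(2.5) + (0.5)·(-1.5) + (1.5)·(-1.5)) / 5 = -5.5/5 = -1.1
  s[X_1,X_3] = ((-1.5)·(1.3333) + (2.5)·(1.3333) + (0.5)·(-0.6667) + (-3.5)·(-2.6667) + (0.5)·(-1.6667) + (1.5)·(2.3333)) / 5 = 13/5 = 2.6
  s[X_2,X_2] = ((-0.5)·(-0.5) + (2.5)·(2.5) + (-1.5)·(-1.5) + (2.5)·(2.5) + (-1.5)·(-1.5) + (-1.5)·(-1.5)) / 5 = 19.5/5 = 3.9
  s[X_2,X_3] = ((-0.5)·(1.3333) + (2.5)·(1.3333) + (-1.5)·(-0.6667) + (2.5)·(-2.6667) + (-1.5)·(-1.6667) + (-1.5)·(2.3333)) / 5 = -4/5 = -0.8
  s[X_3,X_3] = ((1.3333)·(1.3333) + (1.3333)·(1.3333) + (-0.6667)·(-0.6667) + (-2.6667)·(-2.6667) + (-1.6667)·(-1.6667) + (2.3333)·(2.3333)) / 5 = 19.3333/5 = 3.8667
  Sample standard deviations s_i = √(s[i,i]):
  s(X_1) = √(4.7) = 2.1679
  s(X_2) = √(3.9) = 1.9748
  s(X_3) = √(3.8667) = 1.9664

Step 3 — r_{ij} = s_{ij} / (s_i · s_j):
  r[X_1,X_1] = 1 (diagonal).
  r[X_1,X_2] = -1.1 / (2.1679 · 1.9748) = -1.1 / 4.2814 = -0.2569
  r[X_1,X_3] = 2.6 / (2.1679 · 1.9664) = 2.6 / 4.263 = 0.6099
  r[X_2,X_2] = 1 (diagonal).
  r[X_2,X_3] = -0.8 / (1.9748 · 1.9664) = -0.8 / 3.8833 = -0.206
  r[X_3,X_3] = 1 (diagonal).

R is symmetric with unit diagonal. Assembling:

R = [[1, -0.2569, 0.6099],
 [-0.2569, 1, -0.206],
 [0.6099, -0.206, 1]]


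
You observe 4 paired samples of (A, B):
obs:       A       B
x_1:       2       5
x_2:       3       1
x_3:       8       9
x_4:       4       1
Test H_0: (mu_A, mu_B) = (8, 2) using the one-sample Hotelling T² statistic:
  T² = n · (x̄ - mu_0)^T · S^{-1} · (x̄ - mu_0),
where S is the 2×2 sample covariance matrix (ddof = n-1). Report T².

Step 1 — sample mean vector:
  mean(A) = (2 + 3 + 8 + 4) / 4 = 17/4 = 4.25
  mean(B) = (5 + 1 + 9 + 1) / 4 = 16/4 = 4
  x̄ = (4.25, 4),  deviation x̄ - mu_0 = (4.25, 4) - (8, 2) = (-3.75, 2).

Step 2 — sample covariance matrix, S[i,j] = (1/(n-1)) · Σ_k (x_{k,i} - mean_i) · (x_{k,j} - mean_j), divisor n-1 = 3:
  S[A,A] = ((-2.25)·(-2.25) + (-1.25)·(-1.25) + (3.75)·(3.75) + (-0.25)·(-0.25)) / 3 = 20.75/3 = 6.9167
  S[A,B] = ((-2.25)·(1) + (-1.25)·(-3) + (3.75)·(5) + (-0.25)·(-3)) / 3 = 21/3 = 7
  S[B,B] = ((1)·(1) + (-3)·(-3) + (5)·(5) + (-3)·(-3)) / 3 = 44/3 = 14.6667
  S = [[6.9167, 7],
 [7, 14.6667]].

Step 3 — invert S. det(S) = 6.9167·14.6667 - (7)² = 52.4444.
  S^{-1} = (1/det) · [[d, -b], [-b, a]] = [[0.2797, -0.1335],
 [-0.1335, 0.1319]].

Step 4 — quadratic form (x̄ - mu_0)^T · S^{-1} · (x̄ - mu_0):
  S^{-1} · (x̄ - mu_0) = (-1.3157, 0.7643),
  (x̄ - mu_0)^T · [...] = (-3.75)·(-1.3157) + (2)·(0.7643) = 6.4624.

Step 5 — scale by n: T² = 4 · 6.4624 = 25.8496.

T² ≈ 25.8496


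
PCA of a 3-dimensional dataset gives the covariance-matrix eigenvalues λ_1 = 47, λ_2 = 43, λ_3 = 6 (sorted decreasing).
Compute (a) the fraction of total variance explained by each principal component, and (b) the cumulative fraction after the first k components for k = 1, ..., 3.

Step 1 — total variance = trace(Sigma) = Σ λ_i = 47 + 43 + 6 = 96.

Step 2 — fraction explained by component i = λ_i / Σ λ:
  PC1: 47/96 = 0.4896
  PC2: 43/96 = 0.4479
  PC3: 6/96 = 0.0625

Step 3 — cumulative fraction after k components = (λ_1 + ... + λ_k) / Σ λ:
  k = 1: 47/96 = 0.4896
  k = 2: (47 + 43)/96 = 90/96 = 0.9375
  k = 3: (47 + 43 + 6)/96 = 96/96 = 1

Summary (fraction, with percent):

explained: PC1 0.4896 (48.96%), PC2 0.4479 (44.79%), PC3 0.0625 (6.25%);  cumulative: 0.4896, 0.9375, 1


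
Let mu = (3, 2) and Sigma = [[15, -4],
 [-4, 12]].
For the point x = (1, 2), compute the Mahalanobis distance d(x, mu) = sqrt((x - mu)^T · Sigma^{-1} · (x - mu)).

Step 1 — centre the observation: (x - mu) = (-2, 0).

Step 2 — invert Sigma. det(Sigma) = 15·12 - (-4)² = 164.
  Sigma^{-1} = (1/det) · [[d, -b], [-b, a]] = [[0.0732, 0.0244],
 [0.0244, 0.0915]].

Step 3 — form the quadratic (x - mu)^T · Sigma^{-1} · (x - mu):
  Sigma^{-1} · (x - mu) = (-0.1463, -0.0488).
  (x - mu)^T · [Sigma^{-1} · (x - mu)] = (-2)·(-0.1463) + (0)·(-0.0488) = 0.2927.

Step 4 — take square root: d = √(0.2927) ≈ 0.541.

d(x, mu) = √(0.2927) ≈ 0.541


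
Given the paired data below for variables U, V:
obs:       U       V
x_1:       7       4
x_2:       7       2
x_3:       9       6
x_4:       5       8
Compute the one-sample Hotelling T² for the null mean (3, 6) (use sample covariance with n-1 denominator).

Step 1 — sample mean vector:
  mean(U) = (7 + 7 + 9 + 5) / 4 = 28/4 = 7
  mean(V) = (4 + 2 + 6 + 8) / 4 = 20/4 = 5
  x̄ = (7, 5),  deviation x̄ - mu_0 = (7, 5) - (3, 6) = (4, -1).

Step 2 — sample covariance matrix, S[i,j] = (1/(n-1)) · Σ_k (x_{k,i} - mean_i) · (x_{k,j} - mean_j), divisor n-1 = 3:
  S[U,U] = ((0)·(0) + (0)·(0) + (2)·(2) + (-2)·(-2)) / 3 = 8/3 = 2.6667
  S[U,V] = ((0)·(-1) + (0)·(-3) + (2)·(1) + (-2)·(3)) / 3 = -4/3 = -1.3333
  S[V,V] = ((-1)·(-1) + (-3)·(-3) + (1)·(1) + (3)·(3)) / 3 = 20/3 = 6.6667
  S = [[2.6667, -1.3333],
 [-1.3333, 6.6667]].

Step 3 — invert S. det(S) = 2.6667·6.6667 - (-1.3333)² = 16.
  S^{-1} = (1/det) · [[d, -b], [-b, a]] = [[0.4167, 0.0833],
 [0.0833, 0.1667]].

Step 4 — quadratic form (x̄ - mu_0)^T · S^{-1} · (x̄ - mu_0):
  S^{-1} · (x̄ - mu_0) = (1.5833, 0.1667),
  (x̄ - mu_0)^T · [...] = (4)·(1.5833) + (-1)·(0.1667) = 6.1667.

Step 5 — scale by n: T² = 4 · 6.1667 = 24.6667.

T² ≈ 24.6667


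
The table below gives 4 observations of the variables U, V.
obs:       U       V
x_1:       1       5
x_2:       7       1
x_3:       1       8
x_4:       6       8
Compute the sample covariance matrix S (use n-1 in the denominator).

Step 1 — column means:
  mean(U) = (1 + 7 + 1 + 6) / 4 = 15/4 = 3.75
  mean(V) = (5 + 1 + 8 + 8) / 4 = 22/4 = 5.5

Step 2 — sample covariance S[i,j] = (1/(n-1)) · Σ_k (x_{k,i} - mean_i) · (x_{k,j} - mean_j), with n-1 = 3.
  S[U,U] = ((-2.75)·(-2.75) + (3.25)·(3.25) + (-2.75)·(-2.75) + (2.25)·(2.25)) / 3 = 30.75/3 = 10.25
  S[U,V] = ((-2.75)·(-0.5) + (3.25)·(-4.5) + (-2.75)·(2.5) + (2.25)·(2.5)) / 3 = -14.5/3 = -4.8333
  S[V,V] = ((-0.5)·(-0.5) + (-4.5)·(-4.5) + (2.5)·(2.5) + (2.5)·(2.5)) / 3 = 33/3 = 11

S is symmetric (S[j,i] = S[i,j]). Assembling:

S = [[10.25, -4.8333],
 [-4.8333, 11]]


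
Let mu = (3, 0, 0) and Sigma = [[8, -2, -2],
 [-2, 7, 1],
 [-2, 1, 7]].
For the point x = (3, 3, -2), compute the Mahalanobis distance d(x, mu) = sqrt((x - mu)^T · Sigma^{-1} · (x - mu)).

Step 1 — centre the observation: (x - mu) = (0, 3, -2).

Step 2 — invert Sigma (cofactor / det for 3×3, or solve directly):
  Sigma^{-1} = [[0.1429, 0.0357, 0.0357],
 [0.0357, 0.1548, -0.0119],
 [0.0357, -0.0119, 0.1548]].

Step 3 — form the quadratic (x - mu)^T · Sigma^{-1} · (x - mu):
  Sigma^{-1} · (x - mu) = (0.0357, 0.4881, -0.3452).
  (x - mu)^T · [Sigma^{-1} · (x - mu)] = (0)·(0.0357) + (3)·(0.4881) + (-2)·(-0.3452) = 2.1548.

Step 4 — take square root: d = √(2.1548) ≈ 1.4679.

d(x, mu) = √(2.1548) ≈ 1.4679


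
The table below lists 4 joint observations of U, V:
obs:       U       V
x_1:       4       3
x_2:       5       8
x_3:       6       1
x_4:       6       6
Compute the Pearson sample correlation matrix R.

Step 1 — column means:
  mean(U) = (4 + 5 + 6 + 6) / 4 = 21/4 = 5.25
  mean(V) = (3 + 8 + 1 + 6) / 4 = 18/4 = 4.5

Step 2 — sample variances and covariances s[i,j] = (1/(n-1)) · Σ_k (x_{k,i} - mean_i) · (x_{k,j} - mean_j), with n-1 = 3:
  s[U,U] = ((-1.25)·(-1.25) + (-0.25)·(-0.25) + (0.75)·(0.75) + (0.75)·(0.75)) / 3 = 2.75/3 = 0.9167
  s[U,V] = ((-1.25)·(-1.5) + (-0.25)·(3.5) + (0.75)·(-3.5) + (0.75)·(1.5)) / 3 = -0.5/3 = -0.1667
  s[V,V] = ((-1.5)·(-1.5) + (3.5)·(3.5) + (-3.5)·(-3.5) + (1.5)·(1.5)) / 3 = 29/3 = 9.6667
  Sample standard deviations s_i = √(s[i,i]):
  s(U) = √(0.9167) = 0.9574
  s(V) = √(9.6667) = 3.1091

Step 3 — r_{ij} = s_{ij} / (s_i · s_j):
  r[U,U] = 1 (diagonal).
  r[U,V] = -0.1667 / (0.9574 · 3.1091) = -0.1667 / 2.9768 = -0.056
  r[V,V] = 1 (diagonal).

R is symmetric with unit diagonal. Assembling:

R = [[1, -0.056],
 [-0.056, 1]]


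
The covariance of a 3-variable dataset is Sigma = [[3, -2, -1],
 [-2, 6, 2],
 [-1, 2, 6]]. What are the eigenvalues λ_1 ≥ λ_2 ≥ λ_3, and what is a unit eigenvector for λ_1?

Step 1 — characteristic polynomial p(λ) = det(λI - Sigma) = λ³ - tr·λ² + c_1·λ - det, where tr = trace, c_1 = sum of the principal 2×2 minors, det = det(Sigma):
  tr = 3 + 6 + 6 = 15,
  c_1 = (3·6 - (-2)²) + (3·6 - (-1)²) + (6·6 - (2)²) = 14 + 17 + 32 = 63,
  det = 3·(6·6 - (2)²) - (-2)·((-2)·6 - (2)·(-1)) + (-1)·((-2)·(2) - 6·(-1)) = 3·(32) - (-2)·(-10) + (-1)·(2) = 74.
  So p(λ) = λ³ - 15λ² + 63λ - 74.
Step 2 — look for an integer root (rational root theorem: any rational root is an integer divisor of 74). Testing λ = 2:
  p(2) = 8 - 60 + 126 - 74 = 0  ✓
  Dividing out (λ - 2): p(λ) = (λ - 2)(λ² - 13λ + 37).
Step 3 — remaining eigenvalues from the quadratic λ² - 13λ + 37 = 0:
  Δ = 13² - 4·37 = 169 - 148 = 21,  λ = (13 ± √21)/2 = (13 ± 4.5826)/2 ≈ 8.7913 or 4.2087.
  Sorted: λ_1 = 8.7913,  λ_2 = 4.2087,  λ_3 = 2  (check: sum = 15 = tr ✓).

Step 4 — unit eigenvector for λ_1 ≈ 8.7913: v spans the null space of (Sigma - λ_1 I), whose rows are
  r_1 = (-5.7913, -2, -1),  r_2 = (-2, -2.7913, 2),  r_3 = (-1, 2, -2.7913).
  v is orthogonal to every row, so take v ∝ r_1 × r_2 = ((-2)·(2) - (-1)·(-2.7913), (-1)·(-2) - (-5.7913)·(2), (-5.7913)·(-2.7913) - (-2)·(-2)) ≈ (-6.7913, 13.5826, 12.1652).
  Rescale (multiply by -1 so the first nonzero entry is positive): u = (6.7913, -13.5826, -12.1652).
  ||u|| = √((6.7913)² + (-13.5826)² + (-12.1652)²) = √(378.5989) ≈ 19.4576,  v_1 = u/||u|| ≈ (0.349, -0.6981, -0.6252) (||v_1|| = 1).

λ_1 = 8.7913,  λ_2 = 4.2087,  λ_3 = 2;  v_1 ≈ (0.349, -0.6981, -0.6252)


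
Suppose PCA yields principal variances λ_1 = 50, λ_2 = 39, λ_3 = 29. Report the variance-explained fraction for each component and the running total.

Step 1 — total variance = trace(Sigma) = Σ λ_i = 50 + 39 + 29 = 118.

Step 2 — fraction explained by component i = λ_i / Σ λ:
  PC1: 50/118 = 0.4237
  PC2: 39/118 = 0.3305
  PC3: 29/118 = 0.2458

Step 3 — cumulative fraction after k components = (λ_1 + ... + λ_k) / Σ λ:
  k = 1: 50/118 = 0.4237
  k = 2: (50 + 39)/118 = 89/118 = 0.7542
  k = 3: (50 + 39 + 29)/118 = 118/118 = 1

Summary (fraction, with percent):

explained: PC1 0.4237 (42.37%), PC2 0.3305 (33.05%), PC3 0.2458 (24.58%);  cumulative: 0.4237, 0.7542, 1


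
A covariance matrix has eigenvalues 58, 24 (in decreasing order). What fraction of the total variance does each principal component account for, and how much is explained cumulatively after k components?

Step 1 — total variance = trace(Sigma) = Σ λ_i = 58 + 24 = 82.

Step 2 — fraction explained by component i = λ_i / Σ λ:
  PC1: 58/82 = 0.7073
  PC2: 24/82 = 0.2927

Step 3 — cumulative fraction after k components = (λ_1 + ... + λ_k) / Σ λ:
  k = 1: 58/82 = 0.7073
  k = 2: (58 + 24)/82 = 82/82 = 1

Summary (fraction, with percent):

explained: PC1 0.7073 (70.73%), PC2 0.2927 (29.27%);  cumulative: 0.7073, 1


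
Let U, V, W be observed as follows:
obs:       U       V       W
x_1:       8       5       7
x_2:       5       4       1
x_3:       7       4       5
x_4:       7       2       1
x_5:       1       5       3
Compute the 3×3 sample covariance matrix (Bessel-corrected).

Step 1 — column means:
  mean(U) = (8 + 5 + 7 + 7 + 1) / 5 = 28/5 = 5.6
  mean(V) = (5 + 4 + 4 + 2 + 5) / 5 = 20/5 = 4
  mean(W) = (7 + 1 + 5 + 1 + 3) / 5 = 17/5 = 3.4

Step 2 — sample covariance S[i,j] = (1/(n-1)) · Σ_k (x_{k,i} - mean_i) · (x_{k,j} - mean_j), with n-1 = 4.
  S[U,U] = ((2.4)·(2.4) + (-0.6)·(-0.6) + (1.4)·(1.4) + (1.4)·(1.4) + (-4.6)·(-4.6)) / 4 = 31.2/4 = 7.8
  S[U,V] = ((2.4)·(1) + (-0.6)·(0) + (1.4)·(0) + (1.4)·(-2) + (-4.6)·(1)) / 4 = -5/4 = -1.25
  S[U,W] = ((2.4)·(3.6) + (-0.6)·(-2.4) + (1.4)·(1.6) + (1.4)·(-2.4) + (-4.6)·(-0.4)) / 4 = 10.8/4 = 2.7
  S[V,V] = ((1)·(1) + (0)·(0) + (0)·(0) + (-2)·(-2) + (1)·(1)) / 4 = 6/4 = 1.5
  S[V,W] = ((1)·(3.6) + (0)·(-2.4) + (0)·(1.6) + (-2)·(-2.4) + (1)·(-0.4)) / 4 = 8/4 = 2
  S[W,W] = ((3.6)·(3.6) + (-2.4)·(-2.4) + (1.6)·(1.6) + (-2.4)·(-2.4) + (-0.4)·(-0.4)) / 4 = 27.2/4 = 6.8

S is symmetric (S[j,i] = S[i,j]). Assembling:

S = [[7.8, -1.25, 2.7],
 [-1.25, 1.5, 2],
 [2.7, 2, 6.8]]


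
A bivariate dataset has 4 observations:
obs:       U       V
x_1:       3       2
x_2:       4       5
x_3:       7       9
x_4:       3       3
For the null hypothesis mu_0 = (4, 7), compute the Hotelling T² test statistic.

Step 1 — sample mean vector:
  mean(U) = (3 + 4 + 7 + 3) / 4 = 17/4 = 4.25
  mean(V) = (2 + 5 + 9 + 3) / 4 = 19/4 = 4.75
  x̄ = (4.25, 4.75),  deviation x̄ - mu_0 = (4.25, 4.75) - (4, 7) = (0.25, -2.25).

Step 2 — sample covariance matrix, S[i,j] = (1/(n-1)) · Σ_k (x_{k,i} - mean_i) · (x_{k,j} - mean_j), divisor n-1 = 3:
  S[U,U] = ((-1.25)·(-1.25) + (-0.25)·(-0.25) + (2.75)·(2.75) + (-1.25)·(-1.25)) / 3 = 10.75/3 = 3.5833
  S[U,V] = ((-1.25)·(-2.75) + (-0.25)·(0.25) + (2.75)·(4.25) + (-1.25)·(-1.75)) / 3 = 17.25/3 = 5.75
  S[V,V] = ((-2.75)·(-2.75) + (0.25)·(0.25) + (4.25)·(4.25) + (-1.75)·(-1.75)) / 3 = 28.75/3 = 9.5833
  S = [[3.5833, 5.75],
 [5.75, 9.5833]].

Step 3 — invert S. det(S) = 3.5833·9.5833 - (5.75)² = 1.2778.
  S^{-1} = (1/det) · [[d, -b], [-b, a]] = [[7.5, -4.5],
 [-4.5, 2.8043]].

Step 4 — quadratic form (x̄ - mu_0)^T · S^{-1} · (x̄ - mu_0):
  S^{-1} · (x̄ - mu_0) = (12, -7.4348),
  (x̄ - mu_0)^T · [...] = (0.25)·(12) + (-2.25)·(-7.4348) = 19.7283.

Step 5 — scale by n: T² = 4 · 19.7283 = 78.913.

T² ≈ 78.913


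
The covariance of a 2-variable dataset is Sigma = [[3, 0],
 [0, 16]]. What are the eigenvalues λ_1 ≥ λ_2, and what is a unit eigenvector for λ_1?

Step 1 — characteristic polynomial of 2×2 Sigma:
  det(Sigma - λI) = λ² - trace · λ + det = 0.
  trace = 3 + 16 = 19, det = 3·16 - (0)² = 48.
Step 2 — discriminant:
  Δ = trace² - 4·det = 361 - 192 = 169.
Step 3 — eigenvalues:
  λ = (trace ± √Δ)/2 = (19 ± 13)/2,
  λ_1 = 16,  λ_2 = 3.

Step 4 — unit eigenvector for λ_1: Sigma is diagonal, so its eigenvectors are the coordinate axes. λ_1 = 16 is the diagonal entry on the second coordinate axis, hence
  v_1 = (0, 1) (||v_1|| = 1).

λ_1 = 16,  λ_2 = 3;  v_1 ≈ (0, 1)


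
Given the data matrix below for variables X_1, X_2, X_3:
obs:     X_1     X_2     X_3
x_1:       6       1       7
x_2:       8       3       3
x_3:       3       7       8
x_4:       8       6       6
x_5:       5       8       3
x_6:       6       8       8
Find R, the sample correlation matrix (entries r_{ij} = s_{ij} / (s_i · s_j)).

Step 1 — column means:
  mean(X_1) = (6 + 8 + 3 + 8 + 5 + 6) / 6 = 36/6 = 6
  mean(X_2) = (1 + 3 + 7 + 6 + 8 + 8) / 6 = 33/6 = 5.5
  mean(X_3) = (7 + 3 + 8 + 6 + 3 + 8) / 6 = 35/6 = 5.8333

Step 2 — sample variances and covariances s[i,j] = (1/(n-1)) · Σ_k (x_{k,i} - mean_i) · (x_{k,j} - mean_j), with n-1 = 5:
  s[X_1,X_1] = ((0)·(0) + (2)·(2) + (-3)·(-3) + (2)·(2) + (-1)·(-1) + (0)·(0)) / 5 = 18/5 = 3.6
  s[X_1,X_2] = ((0)·(-4.5) + (2)·(-2.5) + (-3)·(1.5) + (2)·(0.5) + (-1)·(2.5) + (0)·(2.5)) / 5 = -11/5 = -2.2
  s[X_1,X_3] = ((0)·(1.1667) + (2)·(-2.8333) + (-3)·(2.1667) + (2)·(0.1667) + (-1)·(-2.8333) + (0)·(2.1667)) / 5 = -9/5 = -1.8
  s[X_2,X_2] = ((-4.5)·(-4.5) + (-2.5)·(-2.5) + (1.5)·(1.5) + (0.5)·(0.5) + (2.5)·(2.5) + (2.5)·(2.5)) / 5 = 41.5/5 = 8.3
  s[X_2,X_3] = ((-4.5)·(1.1667) + (-2.5)·(-2.8333) + (1.5)·(2.1667) + (0.5)·(0.1667) + (2.5)·(-2.8333) + (2.5)·(2.1667)) / 5 = 3.5/5 = 0.7
  s[X_3,X_3] = ((1.1667)·(1.1667) + (-2.8333)·(-2.8333) + (2.1667)·(2.1667) + (0.1667)·(0.1667) + (-2.8333)·(-2.8333) + (2.1667)·(2.1667)) / 5 = 26.8333/5 = 5.3667
  Sample standard deviations s_i = √(s[i,i]):
  s(X_1) = √(3.6) = 1.8974
  s(X_2) = √(8.3) = 2.881
  s(X_3) = √(5.3667) = 2.3166

Step 3 — r_{ij} = s_{ij} / (s_i · s_j):
  r[X_1,X_1] = 1 (diagonal).
  r[X_1,X_2] = -2.2 / (1.8974 · 2.881) = -2.2 / 5.4663 = -0.4025
  r[X_1,X_3] = -1.8 / (1.8974 · 2.3166) = -1.8 / 4.3955 = -0.4095
  r[X_2,X_2] = 1 (diagonal).
  r[X_2,X_3] = 0.7 / (2.881 · 2.3166) = 0.7 / 6.6741 = 0.1049
  r[X_3,X_3] = 1 (diagonal).

R is symmetric with unit diagonal. Assembling:

R = [[1, -0.4025, -0.4095],
 [-0.4025, 1, 0.1049],
 [-0.4095, 0.1049, 1]]


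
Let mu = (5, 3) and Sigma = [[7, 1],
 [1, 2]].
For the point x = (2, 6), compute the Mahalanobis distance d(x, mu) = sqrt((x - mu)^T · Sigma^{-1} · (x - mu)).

Step 1 — centre the observation: (x - mu) = (-3, 3).

Step 2 — invert Sigma. det(Sigma) = 7·2 - (1)² = 13.
  Sigma^{-1} = (1/det) · [[d, -b], [-b, a]] = [[0.1538, -0.0769],
 [-0.0769, 0.5385]].

Step 3 — form the quadratic (x - mu)^T · Sigma^{-1} · (x - mu):
  Sigma^{-1} · (x - mu) = (-0.6923, 1.8462).
  (x - mu)^T · [Sigma^{-1} · (x - mu)] = (-3)·(-0.6923) + (3)·(1.8462) = 7.6154.

Step 4 — take square root: d = √(7.6154) ≈ 2.7596.

d(x, mu) = √(7.6154) ≈ 2.7596


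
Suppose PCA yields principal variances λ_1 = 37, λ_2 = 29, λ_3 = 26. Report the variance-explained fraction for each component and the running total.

Step 1 — total variance = trace(Sigma) = Σ λ_i = 37 + 29 + 26 = 92.

Step 2 — fraction explained by component i = λ_i / Σ λ:
  PC1: 37/92 = 0.4022
  PC2: 29/92 = 0.3152
  PC3: 26/92 = 0.2826

Step 3 — cumulative fraction after k components = (λ_1 + ... + λ_k) / Σ λ:
  k = 1: 37/92 = 0.4022
  k = 2: (37 + 29)/92 = 66/92 = 0.7174
  k = 3: (37 + 29 + 26)/92 = 92/92 = 1

Summary (fraction, with percent):

explained: PC1 0.4022 (40.22%), PC2 0.3152 (31.52%), PC3 0.2826 (28.26%);  cumulative: 0.4022, 0.7174, 1


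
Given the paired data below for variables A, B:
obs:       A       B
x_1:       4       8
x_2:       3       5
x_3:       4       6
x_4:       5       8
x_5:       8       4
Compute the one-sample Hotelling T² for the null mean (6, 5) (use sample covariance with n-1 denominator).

Step 1 — sample mean vector:
  mean(A) = (4 + 3 + 4 + 5 + 8) / 5 = 24/5 = 4.8
  mean(B) = (8 + 5 + 6 + 8 + 4) / 5 = 31/5 = 6.2
  x̄ = (4.8, 6.2),  deviation x̄ - mu_0 = (4.8, 6.2) - (6, 5) = (-1.2, 1.2).

Step 2 — sample covariance matrix, S[i,j] = (1/(n-1)) · Σ_k (x_{k,i} - mean_i) · (x_{k,j} - mean_j), divisor n-1 = 4:
  S[A,A] = ((-0.8)·(-0.8) + (-1.8)·(-1.8) + (-0.8)·(-0.8) + (0.2)·(0.2) + (3.2)·(3.2)) / 4 = 14.8/4 = 3.7
  S[A,B] = ((-0.8)·(1.8) + (-1.8)·(-1.2) + (-0.8)·(-0.2) + (0.2)·(1.8) + (3.2)·(-2.2)) / 4 = -5.8/4 = -1.45
  S[B,B] = ((1.8)·(1.8) + (-1.2)·(-1.2) + (-0.2)·(-0.2) + (1.8)·(1.8) + (-2.2)·(-2.2)) / 4 = 12.8/4 = 3.2
  S = [[3.7, -1.45],
 [-1.45, 3.2]].

Step 3 — invert S. det(S) = 3.7·3.2 - (-1.45)² = 9.7375.
  S^{-1} = (1/det) · [[d, -b], [-b, a]] = [[0.3286, 0.1489],
 [0.1489, 0.38]].

Step 4 — quadratic form (x̄ - mu_0)^T · S^{-1} · (x̄ - mu_0):
  S^{-1} · (x̄ - mu_0) = (-0.2157, 0.2773),
  (x̄ - mu_0)^T · [...] = (-1.2)·(-0.2157) + (1.2)·(0.2773) = 0.5915.

Step 5 — scale by n: T² = 5 · 0.5915 = 2.9576.

T² ≈ 2.9576


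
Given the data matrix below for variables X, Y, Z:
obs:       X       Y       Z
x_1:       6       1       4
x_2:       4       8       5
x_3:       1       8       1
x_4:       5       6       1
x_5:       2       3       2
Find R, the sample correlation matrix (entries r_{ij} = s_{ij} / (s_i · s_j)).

Step 1 — column means:
  mean(X) = (6 + 4 + 1 + 5 + 2) / 5 = 18/5 = 3.6
  mean(Y) = (1 + 8 + 8 + 6 + 3) / 5 = 26/5 = 5.2
  mean(Z) = (4 + 5 + 1 + 1 + 2) / 5 = 13/5 = 2.6

Step 2 — sample variances and covariances s[i,j] = (1/(n-1)) · Σ_k (x_{k,i} - mean_i) · (x_{k,j} - mean_j), with n-1 = 4:
  s[X,X] = ((2.4)·(2.4) + (0.4)·(0.4) + (-2.6)·(-2.6) + (1.4)·(1.4) + (-1.6)·(-1.6)) / 4 = 17.2/4 = 4.3
  s[X,Y] = ((2.4)·(-4.2) + (0.4)·(2.8) + (-2.6)·(2.8) + (1.4)·(0.8) + (-1.6)·(-2.2)) / 4 = -11.6/4 = -2.9
  s[X,Z] = ((2.4)·(1.4) + (0.4)·(2.4) + (-2.6)·(-1.6) + (1.4)·(-1.6) + (-1.6)·(-0.6)) / 4 = 7.2/4 = 1.8
  s[Y,Y] = ((-4.2)·(-4.2) + (2.8)·(2.8) + (2.8)·(2.8) + (0.8)·(0.8) + (-2.2)·(-2.2)) / 4 = 38.8/4 = 9.7
  s[Y,Z] = ((-4.2)·(1.4) + (2.8)·(2.4) + (2.8)·(-1.6) + (0.8)·(-1.6) + (-2.2)·(-0.6)) / 4 = -3.6/4 = -0.9
  s[Z,Z] = ((1.4)·(1.4) + (2.4)·(2.4) + (-1.6)·(-1.6) + (-1.6)·(-1.6) + (-0.6)·(-0.6)) / 4 = 13.2/4 = 3.3
  Sample standard deviations s_i = √(s[i,i]):
  s(X) = √(4.3) = 2.0736
  s(Y) = √(9.7) = 3.1145
  s(Z) = √(3.3) = 1.8166

Step 3 — r_{ij} = s_{ij} / (s_i · s_j):
  r[X,X] = 1 (diagonal).
  r[X,Y] = -2.9 / (2.0736 · 3.1145) = -2.9 / 6.4583 = -0.449
  r[X,Z] = 1.8 / (2.0736 · 1.8166) = 1.8 / 3.767 = 0.4778
  r[Y,Y] = 1 (diagonal).
  r[Y,Z] = -0.9 / (3.1145 · 1.8166) = -0.9 / 5.6577 = -0.1591
  r[Z,Z] = 1 (diagonal).

R is symmetric with unit diagonal. Assembling:

R = [[1, -0.449, 0.4778],
 [-0.449, 1, -0.1591],
 [0.4778, -0.1591, 1]]
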